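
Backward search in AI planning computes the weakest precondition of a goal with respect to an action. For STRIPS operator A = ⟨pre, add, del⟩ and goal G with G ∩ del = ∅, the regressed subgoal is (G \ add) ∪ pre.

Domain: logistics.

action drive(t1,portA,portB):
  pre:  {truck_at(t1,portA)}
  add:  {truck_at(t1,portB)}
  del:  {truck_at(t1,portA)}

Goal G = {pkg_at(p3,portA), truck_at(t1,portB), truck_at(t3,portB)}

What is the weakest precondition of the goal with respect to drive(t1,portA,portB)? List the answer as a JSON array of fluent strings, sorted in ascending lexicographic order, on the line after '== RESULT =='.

Compute (G \ add) ∪ pre:
  G ∩ del = {}  (empty — regression defined)
  G \ add = {pkg_at(p3,portA), truck_at(t1,portB), truck_at(t3,portB)} \ {truck_at(t1,portB)} = {pkg_at(p3,portA), truck_at(t3,portB)}
  ∪ pre   = {pkg_at(p3,portA), truck_at(t3,portB)} ∪ {truck_at(t1,portA)}
          = {pkg_at(p3,portA), truck_at(t1,portA), truck_at(t3,portB)}

== RESULT ==
["pkg_at(p3,portA)", "truck_at(t1,portA)", "truck_at(t3,portB)"]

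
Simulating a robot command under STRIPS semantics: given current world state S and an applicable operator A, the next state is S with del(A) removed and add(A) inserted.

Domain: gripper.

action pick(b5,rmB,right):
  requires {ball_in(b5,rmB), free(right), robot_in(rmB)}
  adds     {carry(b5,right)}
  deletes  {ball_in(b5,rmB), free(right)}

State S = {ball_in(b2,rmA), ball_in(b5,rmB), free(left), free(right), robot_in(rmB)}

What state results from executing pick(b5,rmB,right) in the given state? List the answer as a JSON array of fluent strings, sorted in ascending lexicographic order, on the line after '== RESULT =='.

Compute (S \ del) ∪ add:
  pre ⊆ S: {ball_in(b5,rmB), free(right), robot_in(rmB)} ⊆ S  — applicable
  S \ del = {ball_in(b2,rmA), free(left), robot_in(rmB)}
  ∪ add   = {ball_in(b2,rmA), carry(b5,right), free(left), robot_in(rmB)}

== RESULT ==
["ball_in(b2,rmA)", "carry(b5,right)", "free(left)", "robot_in(rmB)"]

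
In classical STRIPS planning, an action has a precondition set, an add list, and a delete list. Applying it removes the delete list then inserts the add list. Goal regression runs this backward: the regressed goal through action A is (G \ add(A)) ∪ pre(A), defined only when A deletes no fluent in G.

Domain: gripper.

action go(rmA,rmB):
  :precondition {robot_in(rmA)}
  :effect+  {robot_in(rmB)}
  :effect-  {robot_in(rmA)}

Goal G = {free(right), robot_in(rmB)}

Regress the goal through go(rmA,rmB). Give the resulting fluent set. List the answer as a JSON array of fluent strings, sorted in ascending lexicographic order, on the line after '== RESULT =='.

Regress:
  G ∩ del = {}  (empty — regression defined)
  G \ add = {free(right), robot_in(rmB)} \ {robot_in(rmB)} = {free(right)}
  ∪ pre   = {free(right)} ∪ {robot_in(rmA)}
          = {free(right), robot_in(rmA)}

== RESULT ==
["free(right)", "robot_in(rmA)"]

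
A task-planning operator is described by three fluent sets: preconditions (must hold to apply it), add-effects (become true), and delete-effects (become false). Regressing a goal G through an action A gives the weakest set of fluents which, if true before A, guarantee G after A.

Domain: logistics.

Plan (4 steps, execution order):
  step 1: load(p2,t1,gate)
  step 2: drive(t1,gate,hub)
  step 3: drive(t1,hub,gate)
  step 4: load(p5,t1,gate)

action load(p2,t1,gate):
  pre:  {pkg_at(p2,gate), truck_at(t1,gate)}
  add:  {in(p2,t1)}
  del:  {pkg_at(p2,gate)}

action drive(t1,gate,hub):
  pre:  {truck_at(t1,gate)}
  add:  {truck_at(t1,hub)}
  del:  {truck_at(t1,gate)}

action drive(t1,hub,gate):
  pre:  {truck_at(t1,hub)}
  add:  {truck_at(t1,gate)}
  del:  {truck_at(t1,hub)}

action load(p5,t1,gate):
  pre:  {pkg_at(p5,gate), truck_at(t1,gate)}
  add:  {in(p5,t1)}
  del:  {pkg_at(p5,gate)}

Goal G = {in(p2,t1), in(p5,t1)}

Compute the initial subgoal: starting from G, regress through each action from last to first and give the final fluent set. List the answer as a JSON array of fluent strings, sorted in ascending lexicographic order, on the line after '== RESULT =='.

Regress step by step:
  through step 4 (load(p5,t1,gate)): drop {in(p5,t1)}, keep {in(p2,t1)}, require {pkg_at(p5,gate), truck_at(t1,gate)}
    → {in(p2,t1), pkg_at(p5,gate), truck_at(t1,gate)}
  through step 3 (drive(t1,hub,gate)): drop {truck_at(t1,gate)}, keep {in(p2,t1), pkg_at(p5,gate)}, require {truck_at(t1,hub)}
    → {in(p2,t1), pkg_at(p5,gate), truck_at(t1,hub)}
  through step 2 (drive(t1,gate,hub)): drop {truck_at(t1,hub)}, keep {in(p2,t1), pkg_at(p5,gate)}, require {truck_at(t1,gate)}
    → {in(p2,t1), pkg_at(p5,gate), truck_at(t1,gate)}
  through step 1 (load(p2,t1,gate)): drop {in(p2,t1)}, keep {pkg_at(p5,gate), truck_at(t1,gate)}, require {pkg_at(p2,gate), truck_at(t1,gate)}
    → {pkg_at(p2,gate), pkg_at(p5,gate), truck_at(t1,gate)}

== RESULT ==
["pkg_at(p2,gate)", "pkg_at(p5,gate)", "truck_at(t1,gate)"]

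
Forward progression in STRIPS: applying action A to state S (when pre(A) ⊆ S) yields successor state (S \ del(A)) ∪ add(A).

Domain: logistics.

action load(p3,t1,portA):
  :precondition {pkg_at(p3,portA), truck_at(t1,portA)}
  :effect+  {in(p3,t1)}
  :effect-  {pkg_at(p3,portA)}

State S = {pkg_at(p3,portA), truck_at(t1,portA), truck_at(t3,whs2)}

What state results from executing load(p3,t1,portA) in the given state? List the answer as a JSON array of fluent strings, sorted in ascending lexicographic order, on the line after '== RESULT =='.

Compute (S \ del) ∪ add:
  pre ⊆ S: {pkg_at(p3,portA), truck_at(t1,portA)} ⊆ S  — applicable
  S \ del = {truck_at(t1,portA), truck_at(t3,whs2)}
  ∪ add   = {in(p3,t1), truck_at(t1,portA), truck_at(t3,whs2)}

== RESULT ==
["in(p3,t1)", "truck_at(t1,portA)", "truck_at(t3,whs2)"]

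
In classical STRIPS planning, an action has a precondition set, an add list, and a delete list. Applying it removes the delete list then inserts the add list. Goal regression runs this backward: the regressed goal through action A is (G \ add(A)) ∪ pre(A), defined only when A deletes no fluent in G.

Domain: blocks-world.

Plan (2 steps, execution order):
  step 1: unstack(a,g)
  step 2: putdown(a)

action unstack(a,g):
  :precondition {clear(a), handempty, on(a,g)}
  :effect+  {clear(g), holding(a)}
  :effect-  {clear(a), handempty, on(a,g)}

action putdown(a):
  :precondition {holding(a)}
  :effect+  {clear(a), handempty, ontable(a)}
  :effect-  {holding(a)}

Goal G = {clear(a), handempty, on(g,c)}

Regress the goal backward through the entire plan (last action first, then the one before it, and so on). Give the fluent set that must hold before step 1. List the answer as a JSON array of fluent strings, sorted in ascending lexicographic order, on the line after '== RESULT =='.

Regress step by step:
  through step 2 (putdown(a)): drop {clear(a), handempty}, keep {on(g,c)}, require {holding(a)}
    → {holding(a), on(g,c)}
  through step 1 (unstack(a,g)): drop {holding(a)}, keep {on(g,c)}, require {clear(a), handempty, on(a,g)}
    → {clear(a), handempty, on(a,g), on(g,c)}

== RESULT ==
["clear(a)", "handempty", "on(a,g)", "on(g,c)"]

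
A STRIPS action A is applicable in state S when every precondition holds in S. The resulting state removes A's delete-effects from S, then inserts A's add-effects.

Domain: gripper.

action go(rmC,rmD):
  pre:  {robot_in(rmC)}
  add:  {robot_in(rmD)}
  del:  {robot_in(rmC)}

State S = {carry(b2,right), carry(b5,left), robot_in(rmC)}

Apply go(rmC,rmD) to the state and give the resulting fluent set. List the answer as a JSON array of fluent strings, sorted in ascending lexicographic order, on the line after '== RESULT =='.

Compute (S \ del) ∪ add:
  pre ⊆ S: {robot_in(rmC)} ⊆ S  — applicable
  S \ del = {carry(b2,right), carry(b5,left)}
  ∪ add   = {carry(b2,right), carry(b5,left), robot_in(rmD)}

== RESULT ==
["carry(b2,right)", "carry(b5,left)", "robot_in(rmD)"]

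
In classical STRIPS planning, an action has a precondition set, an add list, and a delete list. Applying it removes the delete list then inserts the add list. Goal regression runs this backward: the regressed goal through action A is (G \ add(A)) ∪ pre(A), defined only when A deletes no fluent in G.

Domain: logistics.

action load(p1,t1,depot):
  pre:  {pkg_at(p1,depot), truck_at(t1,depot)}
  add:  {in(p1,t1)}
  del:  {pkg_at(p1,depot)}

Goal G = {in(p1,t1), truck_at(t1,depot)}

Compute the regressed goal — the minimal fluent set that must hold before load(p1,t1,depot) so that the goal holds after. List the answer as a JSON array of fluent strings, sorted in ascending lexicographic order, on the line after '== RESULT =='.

Compute (G \ add) ∪ pre:
  G ∩ del = {}  (empty — regression defined)
  G \ add = {in(p1,t1), truck_at(t1,depot)} \ {in(p1,t1)} = {truck_at(t1,depot)}
  ∪ pre   = {truck_at(t1,depot)} ∪ {pkg_at(p1,depot), truck_at(t1,depot)}
          = {pkg_at(p1,depot), truck_at(t1,depot)}

== RESULT ==
["pkg_at(p1,depot)", "truck_at(t1,depot)"]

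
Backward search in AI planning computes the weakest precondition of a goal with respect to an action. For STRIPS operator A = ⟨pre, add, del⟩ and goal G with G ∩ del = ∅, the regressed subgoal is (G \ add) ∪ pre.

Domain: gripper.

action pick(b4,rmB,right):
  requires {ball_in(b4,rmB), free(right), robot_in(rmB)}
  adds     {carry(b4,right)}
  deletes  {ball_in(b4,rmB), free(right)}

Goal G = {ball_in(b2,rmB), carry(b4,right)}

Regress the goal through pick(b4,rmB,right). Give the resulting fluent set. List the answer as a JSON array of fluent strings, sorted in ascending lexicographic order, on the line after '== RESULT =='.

Compute (G \ add) ∪ pre:
  G ∩ del = {}  (empty — regression defined)
  G \ add = {ball_in(b2,rmB), carry(b4,right)} \ {carry(b4,right)} = {ball_in(b2,rmB)}
  ∪ pre   = {ball_in(b2,rmB)} ∪ {ball_in(b4,rmB), free(right), robot_in(rmB)}
          = {ball_in(b2,rmB), ball_in(b4,rmB), free(right), robot_in(rmB)}

== RESULT ==
["ball_in(b2,rmB)", "ball_in(b4,rmB)", "free(right)", "robot_in(rmB)"]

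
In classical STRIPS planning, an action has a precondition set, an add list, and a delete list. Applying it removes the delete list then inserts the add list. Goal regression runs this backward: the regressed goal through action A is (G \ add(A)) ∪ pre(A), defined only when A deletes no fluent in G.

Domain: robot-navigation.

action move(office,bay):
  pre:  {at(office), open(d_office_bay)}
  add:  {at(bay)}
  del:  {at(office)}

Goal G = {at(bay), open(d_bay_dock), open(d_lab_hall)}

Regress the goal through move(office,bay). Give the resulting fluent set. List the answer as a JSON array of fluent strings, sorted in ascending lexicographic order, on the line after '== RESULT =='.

Regress:
  G ∩ del = {}  (empty — regression defined)
  G \ add = {at(bay), open(d_bay_dock), open(d_lab_hall)} \ {at(bay)} = {open(d_bay_dock), open(d_lab_hall)}
  ∪ pre   = {open(d_bay_dock), open(d_lab_hall)} ∪ {at(office), open(d_office_bay)}
          = {at(office), open(d_bay_dock), open(d_lab_hall), open(d_office_bay)}

== RESULT ==
["at(office)", "open(d_bay_dock)", "open(d_lab_hall)", "open(d_office_bay)"]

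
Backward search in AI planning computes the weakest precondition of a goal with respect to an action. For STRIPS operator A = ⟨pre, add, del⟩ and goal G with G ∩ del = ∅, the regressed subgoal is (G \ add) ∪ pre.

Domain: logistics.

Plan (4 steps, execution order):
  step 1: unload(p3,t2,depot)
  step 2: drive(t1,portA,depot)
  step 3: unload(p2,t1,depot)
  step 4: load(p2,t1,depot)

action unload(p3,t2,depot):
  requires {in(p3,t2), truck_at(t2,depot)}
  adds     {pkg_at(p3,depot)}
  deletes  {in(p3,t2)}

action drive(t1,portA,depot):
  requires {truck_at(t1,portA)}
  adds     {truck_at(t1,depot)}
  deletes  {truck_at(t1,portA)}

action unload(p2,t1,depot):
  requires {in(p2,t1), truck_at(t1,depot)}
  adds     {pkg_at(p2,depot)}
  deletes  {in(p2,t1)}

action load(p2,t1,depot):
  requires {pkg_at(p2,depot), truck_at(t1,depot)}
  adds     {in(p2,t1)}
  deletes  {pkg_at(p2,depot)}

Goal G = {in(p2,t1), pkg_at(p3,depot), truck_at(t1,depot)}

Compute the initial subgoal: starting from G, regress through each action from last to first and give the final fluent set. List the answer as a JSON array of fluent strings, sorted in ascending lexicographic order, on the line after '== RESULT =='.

Regress step by step:
  through step 4 (load(p2,t1,depot)): drop {in(p2,t1)}, keep {pkg_at(p3,depot), truck_at(t1,depot)}, require {pkg_at(p2,depot), truck_at(t1,depot)}
    → {pkg_at(p2,depot), pkg_at(p3,depot), truck_at(t1,depot)}
  through step 3 (unload(p2,t1,depot)): drop {pkg_at(p2,depot)}, keep {pkg_at(p3,depot), truck_at(t1,depot)}, require {in(p2,t1), truck_at(t1,depot)}
    → {in(p2,t1), pkg_at(p3,depot), truck_at(t1,depot)}
  through step 2 (drive(t1,portA,depot)): drop {truck_at(t1,depot)}, keep {in(p2,t1), pkg_at(p3,depot)}, require {truck_at(t1,portA)}
    → {in(p2,t1), pkg_at(p3,depot), truck_at(t1,portA)}
  through step 1 (unload(p3,t2,depot)): drop {pkg_at(p3,depot)}, keep {in(p2,t1), truck_at(t1,portA)}, require {in(p3,t2), truck_at(t2,depot)}
    → {in(p2,t1), in(p3,t2), truck_at(t1,portA), truck_at(t2,depot)}

== RESULT ==
["in(p2,t1)", "in(p3,t2)", "truck_at(t1,portA)", "truck_at(t2,depot)"]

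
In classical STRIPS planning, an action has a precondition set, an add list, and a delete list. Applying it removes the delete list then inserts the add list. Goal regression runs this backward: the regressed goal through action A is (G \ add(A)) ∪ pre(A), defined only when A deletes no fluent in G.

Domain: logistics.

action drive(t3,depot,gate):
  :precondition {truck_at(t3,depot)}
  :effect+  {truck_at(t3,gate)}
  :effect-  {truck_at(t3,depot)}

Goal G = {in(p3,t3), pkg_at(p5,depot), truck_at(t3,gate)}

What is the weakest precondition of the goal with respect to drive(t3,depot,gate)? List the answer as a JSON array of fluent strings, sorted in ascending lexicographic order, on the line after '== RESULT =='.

Compute (G \ add) ∪ pre:
  G ∩ del = {}  (empty — regression defined)
  G \ add = {in(p3,t3), pkg_at(p5,depot), truck_at(t3,gate)} \ {truck_at(t3,gate)} = {in(p3,t3), pkg_at(p5,depot)}
  ∪ pre   = {in(p3,t3), pkg_at(p5,depot)} ∪ {truck_at(t3,depot)}
          = {in(p3,t3), pkg_at(p5,depot), truck_at(t3,depot)}

== RESULT ==
["in(p3,t3)", "pkg_at(p5,depot)", "truck_at(t3,depot)"]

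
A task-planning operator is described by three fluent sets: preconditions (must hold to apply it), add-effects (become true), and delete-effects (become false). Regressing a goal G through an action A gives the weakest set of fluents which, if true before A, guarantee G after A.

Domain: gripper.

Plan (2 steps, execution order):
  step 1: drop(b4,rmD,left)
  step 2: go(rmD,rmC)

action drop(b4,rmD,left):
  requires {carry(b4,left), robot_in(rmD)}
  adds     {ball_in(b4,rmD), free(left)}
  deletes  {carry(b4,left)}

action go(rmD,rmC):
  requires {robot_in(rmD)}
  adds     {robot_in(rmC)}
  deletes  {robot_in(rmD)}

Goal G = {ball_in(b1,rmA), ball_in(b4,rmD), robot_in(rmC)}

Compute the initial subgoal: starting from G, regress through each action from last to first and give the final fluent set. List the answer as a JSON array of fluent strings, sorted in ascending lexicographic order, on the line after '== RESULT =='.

Regress step by step:
  through step 2 (go(rmD,rmC)): drop {robot_in(rmC)}, keep {ball_in(b1,rmA), ball_in(b4,rmD)}, require {robot_in(rmD)}
    → {ball_in(b1,rmA), ball_in(b4,rmD), robot_in(rmD)}
  through step 1 (drop(b4,rmD,left)): drop {ball_in(b4,rmD)}, keep {ball_in(b1,rmA), robot_in(rmD)}, require {carry(b4,left), robot_in(rmD)}
    → {ball_in(b1,rmA), carry(b4,left), robot_in(rmD)}

== RESULT ==
["ball_in(b1,rmA)", "carry(b4,left)", "robot_in(rmD)"]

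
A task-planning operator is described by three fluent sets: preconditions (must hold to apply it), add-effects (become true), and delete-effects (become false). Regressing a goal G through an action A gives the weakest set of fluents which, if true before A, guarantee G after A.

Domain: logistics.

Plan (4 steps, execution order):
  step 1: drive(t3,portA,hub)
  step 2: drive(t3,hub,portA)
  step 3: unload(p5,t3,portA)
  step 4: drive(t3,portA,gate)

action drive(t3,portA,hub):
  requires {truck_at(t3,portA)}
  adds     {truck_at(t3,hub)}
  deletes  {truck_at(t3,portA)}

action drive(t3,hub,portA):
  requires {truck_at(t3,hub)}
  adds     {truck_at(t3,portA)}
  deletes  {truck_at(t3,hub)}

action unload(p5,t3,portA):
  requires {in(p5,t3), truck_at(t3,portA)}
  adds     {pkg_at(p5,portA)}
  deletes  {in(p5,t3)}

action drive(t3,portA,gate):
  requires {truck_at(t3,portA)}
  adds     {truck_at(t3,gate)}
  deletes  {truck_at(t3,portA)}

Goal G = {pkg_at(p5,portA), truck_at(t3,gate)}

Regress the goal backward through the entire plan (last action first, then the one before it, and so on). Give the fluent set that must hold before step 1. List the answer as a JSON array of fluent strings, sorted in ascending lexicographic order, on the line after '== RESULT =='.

Work backward from the goal:
  through step 4 (drive(t3,portA,gate)): drop {truck_at(t3,gate)}, keep {pkg_at(p5,portA)}, require {truck_at(t3,portA)}
    → {pkg_at(p5,portA), truck_at(t3,portA)}
  through step 3 (unload(p5,t3,portA)): drop {pkg_at(p5,portA)}, keep {truck_at(t3,portA)}, require {in(p5,t3), truck_at(t3,portA)}
    → {in(p5,t3), truck_at(t3,portA)}
  through step 2 (drive(t3,hub,portA)): drop {truck_at(t3,portA)}, keep {in(p5,t3)}, require {truck_at(t3,hub)}
    → {in(p5,t3), truck_at(t3,hub)}
  through step 1 (drive(t3,portA,hub)): drop {truck_at(t3,hub)}, keep {in(p5,t3)}, require {truck_at(t3,portA)}
    → {in(p5,t3), truck_at(t3,portA)}

== RESULT ==
["in(p5,t3)", "truck_at(t3,portA)"]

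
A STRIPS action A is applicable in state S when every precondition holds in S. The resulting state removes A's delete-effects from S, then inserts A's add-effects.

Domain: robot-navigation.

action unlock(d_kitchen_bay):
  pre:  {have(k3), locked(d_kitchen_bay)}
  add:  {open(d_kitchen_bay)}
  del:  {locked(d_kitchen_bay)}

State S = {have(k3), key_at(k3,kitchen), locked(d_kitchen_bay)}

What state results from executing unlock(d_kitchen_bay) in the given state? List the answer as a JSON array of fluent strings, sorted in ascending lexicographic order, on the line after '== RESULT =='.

Compute (S \ del) ∪ add:
  pre ⊆ S: {have(k3), locked(d_kitchen_bay)} ⊆ S  — applicable
  S \ del = {have(k3), key_at(k3,kitchen)}
  ∪ add   = {have(k3), key_at(k3,kitchen), open(d_kitchen_bay)}

== RESULT ==
["have(k3)", "key_at(k3,kitchen)", "open(d_kitchen_bay)"]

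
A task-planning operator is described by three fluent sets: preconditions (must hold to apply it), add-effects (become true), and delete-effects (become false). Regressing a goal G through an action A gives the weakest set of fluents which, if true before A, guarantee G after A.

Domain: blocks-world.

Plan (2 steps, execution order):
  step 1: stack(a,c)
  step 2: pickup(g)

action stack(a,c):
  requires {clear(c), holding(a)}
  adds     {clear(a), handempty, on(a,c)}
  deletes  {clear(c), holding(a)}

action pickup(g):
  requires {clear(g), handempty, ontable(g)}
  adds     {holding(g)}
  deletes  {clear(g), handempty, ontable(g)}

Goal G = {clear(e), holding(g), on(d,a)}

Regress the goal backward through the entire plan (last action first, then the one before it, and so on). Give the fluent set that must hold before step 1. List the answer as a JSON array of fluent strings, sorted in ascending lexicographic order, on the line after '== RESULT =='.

Work backward from the goal:
  through step 2 (pickup(g)): drop {holding(g)}, keep {clear(e), on(d,a)}, require {clear(g), handempty, ontable(g)}
    → {clear(e), clear(g), handempty, on(d,a), ontable(g)}
  through step 1 (stack(a,c)): drop {handempty}, keep {clear(e), clear(g), on(d,a), ontable(g)}, require {clear(c), holding(a)}
    → {clear(c), clear(e), clear(g), holding(a), on(d,a), ontable(g)}

== RESULT ==
["clear(c)", "clear(e)", "clear(g)", "holding(a)", "on(d,a)", "ontable(g)"]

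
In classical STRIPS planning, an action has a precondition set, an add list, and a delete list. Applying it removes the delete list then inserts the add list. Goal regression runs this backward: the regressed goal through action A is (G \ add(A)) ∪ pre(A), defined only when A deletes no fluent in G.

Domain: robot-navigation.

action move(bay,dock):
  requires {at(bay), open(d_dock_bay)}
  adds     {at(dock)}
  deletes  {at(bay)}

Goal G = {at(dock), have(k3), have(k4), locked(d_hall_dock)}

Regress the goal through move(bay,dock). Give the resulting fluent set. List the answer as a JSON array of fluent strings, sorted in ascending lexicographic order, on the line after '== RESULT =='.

Compute (G \ add) ∪ pre:
  G ∩ del = {}  (empty — regression defined)
  G \ add = {at(dock), have(k3), have(k4), locked(d_hall_dock)} \ {at(dock)} = {have(k3), have(k4), locked(d_hall_dock)}
  ∪ pre   = {have(k3), have(k4), locked(d_hall_dock)} ∪ {at(bay), open(d_dock_bay)}
          = {at(bay), have(k3), have(k4), locked(d_hall_dock), open(d_dock_bay)}

== RESULT ==
["at(bay)", "have(k3)", "have(k4)", "locked(d_hall_dock)", "open(d_dock_bay)"]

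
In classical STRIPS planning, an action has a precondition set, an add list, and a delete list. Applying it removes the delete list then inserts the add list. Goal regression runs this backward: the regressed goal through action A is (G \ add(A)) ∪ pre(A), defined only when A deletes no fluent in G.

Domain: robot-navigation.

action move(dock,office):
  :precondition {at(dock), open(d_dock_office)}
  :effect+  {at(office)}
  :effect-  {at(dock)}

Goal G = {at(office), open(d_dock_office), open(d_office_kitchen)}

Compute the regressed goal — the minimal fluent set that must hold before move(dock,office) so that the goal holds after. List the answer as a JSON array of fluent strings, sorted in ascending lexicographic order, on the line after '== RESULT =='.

Regress:
  G ∩ del = {}  (empty — regression defined)
  G \ add = {at(office), open(d_dock_office), open(d_office_kitchen)} \ {at(office)} = {open(d_dock_office), open(d_office_kitchen)}
  ∪ pre   = {open(d_dock_office), open(d_office_kitchen)} ∪ {at(dock), open(d_dock_office)}
          = {at(dock), open(d_dock_office), open(d_office_kitchen)}

== RESULT ==
["at(dock)", "open(d_dock_office)", "open(d_office_kitchen)"]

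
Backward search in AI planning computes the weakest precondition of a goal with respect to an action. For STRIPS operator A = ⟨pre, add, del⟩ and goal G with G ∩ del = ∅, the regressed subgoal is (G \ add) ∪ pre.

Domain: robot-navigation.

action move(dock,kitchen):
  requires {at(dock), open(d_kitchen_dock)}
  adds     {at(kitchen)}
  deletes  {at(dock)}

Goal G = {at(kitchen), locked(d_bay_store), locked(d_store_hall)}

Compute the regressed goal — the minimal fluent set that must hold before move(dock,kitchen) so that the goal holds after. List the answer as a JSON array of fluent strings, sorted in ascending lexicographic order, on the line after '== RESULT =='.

Regress:
  G ∩ del = {}  (empty — regression defined)
  G \ add = {at(kitchen), locked(d_bay_store), locked(d_store_hall)} \ {at(kitchen)} = {locked(d_bay_store), locked(d_store_hall)}
  ∪ pre   = {locked(d_bay_store), locked(d_store_hall)} ∪ {at(dock), open(d_kitchen_dock)}
          = {at(dock), locked(d_bay_store), locked(d_store_hall), open(d_kitchen_dock)}

== RESULT ==
["at(dock)", "locked(d_bay_store)", "locked(d_store_hall)", "open(d_kitchen_dock)"]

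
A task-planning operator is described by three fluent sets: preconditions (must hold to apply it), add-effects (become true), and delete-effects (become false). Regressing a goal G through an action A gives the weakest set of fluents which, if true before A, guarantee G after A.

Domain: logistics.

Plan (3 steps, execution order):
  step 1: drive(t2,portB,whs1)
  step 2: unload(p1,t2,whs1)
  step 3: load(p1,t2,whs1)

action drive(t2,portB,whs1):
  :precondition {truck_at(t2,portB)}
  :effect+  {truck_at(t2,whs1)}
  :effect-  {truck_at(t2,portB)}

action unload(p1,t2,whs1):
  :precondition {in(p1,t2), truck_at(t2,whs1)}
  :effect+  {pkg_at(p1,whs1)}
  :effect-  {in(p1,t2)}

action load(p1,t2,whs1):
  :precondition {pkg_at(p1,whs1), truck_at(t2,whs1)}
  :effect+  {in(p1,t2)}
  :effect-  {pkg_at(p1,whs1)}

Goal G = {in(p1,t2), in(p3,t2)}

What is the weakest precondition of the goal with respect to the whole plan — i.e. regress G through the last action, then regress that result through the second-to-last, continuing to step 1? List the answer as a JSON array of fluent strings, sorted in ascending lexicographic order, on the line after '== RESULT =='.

Work backward from the goal:
  through step 3 (load(p1,t2,whs1)): drop {in(p1,t2)}, keep {in(p3,t2)}, require {pkg_at(p1,whs1), truck_at(t2,whs1)}
    → {in(p3,t2), pkg_at(p1,whs1), truck_at(t2,whs1)}
  through step 2 (unload(p1,t2,whs1)): drop {pkg_at(p1,whs1)}, keep {in(p3,t2), truck_at(t2,whs1)}, require {in(p1,t2), truck_at(t2,whs1)}
    → {in(p1,t2), in(p3,t2), truck_at(t2,whs1)}
  through step 1 (drive(t2,portB,whs1)): drop {truck_at(t2,whs1)}, keep {in(p1,t2), in(p3,t2)}, require {truck_at(t2,portB)}
    → {in(p1,t2), in(p3,t2), truck_at(t2,portB)}

== RESULT ==
["in(p1,t2)", "in(p3,t2)", "truck_at(t2,portB)"]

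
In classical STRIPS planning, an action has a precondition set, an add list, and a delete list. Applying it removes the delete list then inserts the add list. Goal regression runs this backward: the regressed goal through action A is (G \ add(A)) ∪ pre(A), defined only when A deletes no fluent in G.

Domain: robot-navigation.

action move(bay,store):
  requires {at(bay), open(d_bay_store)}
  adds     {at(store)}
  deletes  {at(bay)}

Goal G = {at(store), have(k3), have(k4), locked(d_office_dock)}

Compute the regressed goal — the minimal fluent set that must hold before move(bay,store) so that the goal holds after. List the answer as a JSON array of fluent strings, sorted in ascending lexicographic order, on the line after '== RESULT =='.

Regress:
  G ∩ del = {}  (empty — regression defined)
  G \ add = {at(store), have(k3), have(k4), locked(d_office_dock)} \ {at(store)} = {have(k3), have(k4), locked(d_office_dock)}
  ∪ pre   = {have(k3), have(k4), locked(d_office_dock)} ∪ {at(bay), open(d_bay_store)}
          = {at(bay), have(k3), have(k4), locked(d_office_dock), open(d_bay_store)}

== RESULT ==
["at(bay)", "have(k3)", "have(k4)", "locked(d_office_dock)", "open(d_bay_store)"]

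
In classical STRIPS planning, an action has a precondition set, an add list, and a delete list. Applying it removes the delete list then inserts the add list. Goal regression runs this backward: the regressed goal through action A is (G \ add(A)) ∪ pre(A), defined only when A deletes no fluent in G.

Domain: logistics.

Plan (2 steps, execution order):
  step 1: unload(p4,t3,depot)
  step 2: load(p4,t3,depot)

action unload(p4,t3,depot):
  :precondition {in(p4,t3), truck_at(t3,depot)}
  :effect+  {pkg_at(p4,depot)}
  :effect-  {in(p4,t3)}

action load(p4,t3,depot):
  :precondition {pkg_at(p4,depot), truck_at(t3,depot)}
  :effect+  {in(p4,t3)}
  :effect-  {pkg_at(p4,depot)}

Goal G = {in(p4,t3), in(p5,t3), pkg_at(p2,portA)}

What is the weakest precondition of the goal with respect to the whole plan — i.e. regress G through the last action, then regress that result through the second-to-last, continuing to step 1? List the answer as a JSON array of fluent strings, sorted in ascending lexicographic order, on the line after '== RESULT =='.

Regress step by step:
  through step 2 (load(p4,t3,depot)): drop {in(p4,t3)}, keep {in(p5,t3), pkg_at(p2,portA)}, require {pkg_at(p4,depot), truck_at(t3,depot)}
    → {in(p5,t3), pkg_at(p2,portA), pkg_at(p4,depot), truck_at(t3,depot)}
  through step 1 (unload(p4,t3,depot)): drop {pkg_at(p4,depot)}, keep {in(p5,t3), pkg_at(p2,portA), truck_at(t3,depot)}, require {in(p4,t3), truck_at(t3,depot)}
    → {in(p4,t3), in(p5,t3), pkg_at(p2,portA), truck_at(t3,depot)}

== RESULT ==
["in(p4,t3)", "in(p5,t3)", "pkg_at(p2,portA)", "truck_at(t3,depot)"]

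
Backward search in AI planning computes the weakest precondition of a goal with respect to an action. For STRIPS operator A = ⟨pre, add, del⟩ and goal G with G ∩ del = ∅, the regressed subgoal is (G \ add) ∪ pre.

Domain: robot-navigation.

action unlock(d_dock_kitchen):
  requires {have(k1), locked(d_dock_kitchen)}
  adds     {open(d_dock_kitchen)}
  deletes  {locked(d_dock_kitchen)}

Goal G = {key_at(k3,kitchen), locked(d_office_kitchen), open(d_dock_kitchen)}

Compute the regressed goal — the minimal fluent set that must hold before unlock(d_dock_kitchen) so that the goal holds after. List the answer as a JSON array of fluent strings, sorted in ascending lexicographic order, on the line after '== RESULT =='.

Regress:
  G ∩ del = {}  (empty — regression defined)
  G \ add = {key_at(k3,kitchen), locked(d_office_kitchen), open(d_dock_kitchen)} \ {open(d_dock_kitchen)} = {key_at(k3,kitchen), locked(d_office_kitchen)}
  ∪ pre   = {key_at(k3,kitchen), locked(d_office_kitchen)} ∪ {have(k1), locked(d_dock_kitchen)}
          = {have(k1), key_at(k3,kitchen), locked(d_dock_kitchen), locked(d_office_kitchen)}

== RESULT ==
["have(k1)", "key_at(k3,kitchen)", "locked(d_dock_kitchen)", "locked(d_office_kitchen)"]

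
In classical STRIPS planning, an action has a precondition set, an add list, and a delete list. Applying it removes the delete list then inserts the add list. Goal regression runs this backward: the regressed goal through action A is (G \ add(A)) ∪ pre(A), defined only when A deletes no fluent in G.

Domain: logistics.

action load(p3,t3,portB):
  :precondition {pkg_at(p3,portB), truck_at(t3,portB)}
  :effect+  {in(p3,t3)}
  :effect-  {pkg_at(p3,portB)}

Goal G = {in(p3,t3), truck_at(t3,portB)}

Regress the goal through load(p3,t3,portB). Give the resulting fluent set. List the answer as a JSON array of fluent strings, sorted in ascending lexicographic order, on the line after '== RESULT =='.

Compute (G \ add) ∪ pre:
  G ∩ del = {}  (empty — regression defined)
  G \ add = {in(p3,t3), truck_at(t3,portB)} \ {in(p3,t3)} = {truck_at(t3,portB)}
  ∪ pre   = {truck_at(t3,portB)} ∪ {pkg_at(p3,portB), truck_at(t3,portB)}
          = {pkg_at(p3,portB), truck_at(t3,portB)}

== RESULT ==
["pkg_at(p3,portB)", "truck_at(t3,portB)"]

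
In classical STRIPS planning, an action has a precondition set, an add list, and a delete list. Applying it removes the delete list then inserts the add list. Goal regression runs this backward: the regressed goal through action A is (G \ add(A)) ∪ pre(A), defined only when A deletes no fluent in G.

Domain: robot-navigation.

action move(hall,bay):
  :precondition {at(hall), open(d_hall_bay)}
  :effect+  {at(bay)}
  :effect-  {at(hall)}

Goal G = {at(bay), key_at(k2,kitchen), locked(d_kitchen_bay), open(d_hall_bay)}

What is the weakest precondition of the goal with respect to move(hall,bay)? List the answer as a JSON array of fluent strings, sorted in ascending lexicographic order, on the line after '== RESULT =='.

Regress:
  G ∩ del = {}  (empty — regression defined)
  G \ add = {at(bay), key_at(k2,kitchen), locked(d_kitchen_bay), open(d_hall_bay)} \ {at(bay)} = {key_at(k2,kitchen), locked(d_kitchen_bay), open(d_hall_bay)}
  ∪ pre   = {key_at(k2,kitchen), locked(d_kitchen_bay), open(d_hall_bay)} ∪ {at(hall), open(d_hall_bay)}
          = {at(hall), key_at(k2,kitchen), locked(d_kitchen_bay), open(d_hall_bay)}

== RESULT ==
["at(hall)", "key_at(k2,kitchen)", "locked(d_kitchen_bay)", "open(d_hall_bay)"]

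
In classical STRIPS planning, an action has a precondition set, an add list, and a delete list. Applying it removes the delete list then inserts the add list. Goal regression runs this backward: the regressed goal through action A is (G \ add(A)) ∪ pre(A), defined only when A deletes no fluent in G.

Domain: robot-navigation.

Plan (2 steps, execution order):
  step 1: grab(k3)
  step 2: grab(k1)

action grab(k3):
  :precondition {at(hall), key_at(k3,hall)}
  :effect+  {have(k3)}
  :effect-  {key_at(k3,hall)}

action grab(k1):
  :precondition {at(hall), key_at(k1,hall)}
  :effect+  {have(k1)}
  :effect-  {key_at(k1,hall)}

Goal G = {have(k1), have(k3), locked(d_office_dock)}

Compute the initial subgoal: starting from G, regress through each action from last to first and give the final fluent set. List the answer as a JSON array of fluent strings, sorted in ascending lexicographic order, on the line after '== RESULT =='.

Regress step by step:
  through step 2 (grab(k1)): drop {have(k1)}, keep {have(k3), locked(d_office_dock)}, require {at(hall), key_at(k1,hall)}
    → {at(hall), have(k3), key_at(k1,hall), locked(d_office_dock)}
  through step 1 (grab(k3)): drop {have(k3)}, keep {at(hall), key_at(k1,hall), locked(d_office_dock)}, require {at(hall), key_at(k3,hall)}
    → {at(hall), key_at(k1,hall), key_at(k3,hall), locked(d_office_dock)}

== RESULT ==
["at(hall)", "key_at(k1,hall)", "key_at(k3,hall)", "locked(d_office_dock)"]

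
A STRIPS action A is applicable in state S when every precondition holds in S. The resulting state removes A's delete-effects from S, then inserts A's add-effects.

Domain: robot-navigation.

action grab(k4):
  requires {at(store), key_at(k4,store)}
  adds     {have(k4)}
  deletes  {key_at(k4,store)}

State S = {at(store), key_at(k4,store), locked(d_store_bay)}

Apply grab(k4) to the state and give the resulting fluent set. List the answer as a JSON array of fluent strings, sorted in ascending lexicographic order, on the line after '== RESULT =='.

Progress:
  pre ⊆ S: {at(store), key_at(k4,store)} ⊆ S  — applicable
  S \ del = {at(store), locked(d_store_bay)}
  ∪ add   = {at(store), have(k4), locked(d_store_bay)}

== RESULT ==
["at(store)", "have(k4)", "locked(d_store_bay)"]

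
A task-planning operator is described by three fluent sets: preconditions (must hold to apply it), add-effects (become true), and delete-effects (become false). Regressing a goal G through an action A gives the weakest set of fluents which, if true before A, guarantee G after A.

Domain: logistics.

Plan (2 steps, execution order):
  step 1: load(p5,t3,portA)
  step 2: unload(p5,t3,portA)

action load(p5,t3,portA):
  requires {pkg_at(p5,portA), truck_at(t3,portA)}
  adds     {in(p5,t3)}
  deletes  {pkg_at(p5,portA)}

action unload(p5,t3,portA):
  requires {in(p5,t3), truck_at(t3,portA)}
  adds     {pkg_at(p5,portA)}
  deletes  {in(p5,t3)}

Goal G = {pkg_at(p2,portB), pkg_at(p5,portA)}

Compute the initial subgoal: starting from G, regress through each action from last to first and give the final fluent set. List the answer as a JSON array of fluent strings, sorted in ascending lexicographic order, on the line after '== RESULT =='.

Work backward from the goal:
  through step 2 (unload(p5,t3,portA)): drop {pkg_at(p5,portA)}, keep {pkg_at(p2,portB)}, require {in(p5,t3), truck_at(t3,portA)}
    → {in(p5,t3), pkg_at(p2,portB), truck_at(t3,portA)}
  through step 1 (load(p5,t3,portA)): drop {in(p5,t3)}, keep {pkg_at(p2,portB), truck_at(t3,portA)}, require {pkg_at(p5,portA), truck_at(t3,portA)}
    → {pkg_at(p2,portB), pkg_at(p5,portA), truck_at(t3,portA)}

== RESULT ==
["pkg_at(p2,portB)", "pkg_at(p5,portA)", "truck_at(t3,portA)"]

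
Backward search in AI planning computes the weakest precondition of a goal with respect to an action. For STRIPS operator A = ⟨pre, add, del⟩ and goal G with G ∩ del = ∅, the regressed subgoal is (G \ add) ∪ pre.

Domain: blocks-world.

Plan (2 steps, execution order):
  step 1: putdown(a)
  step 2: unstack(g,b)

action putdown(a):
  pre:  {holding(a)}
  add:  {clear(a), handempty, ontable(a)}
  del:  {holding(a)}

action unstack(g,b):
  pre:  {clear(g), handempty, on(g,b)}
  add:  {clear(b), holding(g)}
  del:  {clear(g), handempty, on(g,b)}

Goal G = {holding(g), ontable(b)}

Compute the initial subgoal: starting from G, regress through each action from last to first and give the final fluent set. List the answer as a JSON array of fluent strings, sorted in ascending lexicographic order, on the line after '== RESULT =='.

Regress step by step:
  through step 2 (unstack(g,b)): drop {holding(g)}, keep {ontable(b)}, require {clear(g), handempty, on(g,b)}
    → {clear(g), handempty, on(g,b), ontable(b)}
  through step 1 (putdown(a)): drop {handempty}, keep {clear(g), on(g,b), ontable(b)}, require {holding(a)}
    → {clear(g), holding(a), on(g,b), ontable(b)}

== RESULT ==
["clear(g)", "holding(a)", "on(g,b)", "ontable(b)"]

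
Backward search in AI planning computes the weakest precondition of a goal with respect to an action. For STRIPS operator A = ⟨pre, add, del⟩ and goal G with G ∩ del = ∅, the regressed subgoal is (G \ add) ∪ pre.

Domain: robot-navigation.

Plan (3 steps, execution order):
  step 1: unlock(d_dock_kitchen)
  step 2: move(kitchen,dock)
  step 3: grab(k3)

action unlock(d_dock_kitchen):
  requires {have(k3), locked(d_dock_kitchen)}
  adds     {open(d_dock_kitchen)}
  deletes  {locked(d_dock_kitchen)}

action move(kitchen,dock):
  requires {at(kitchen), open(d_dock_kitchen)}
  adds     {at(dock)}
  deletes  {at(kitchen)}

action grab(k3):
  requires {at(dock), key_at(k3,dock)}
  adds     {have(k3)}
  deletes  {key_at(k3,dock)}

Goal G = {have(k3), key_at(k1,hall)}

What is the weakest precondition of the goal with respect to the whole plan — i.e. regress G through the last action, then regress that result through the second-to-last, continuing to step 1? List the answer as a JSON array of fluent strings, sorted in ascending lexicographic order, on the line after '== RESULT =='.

Work backward from the goal:
  through step 3 (grab(k3)): drop {have(k3)}, keep {key_at(k1,hall)}, require {at(dock), key_at(k3,dock)}
    → {at(dock), key_at(k1,hall), key_at(k3,dock)}
  through step 2 (move(kitchen,dock)): drop {at(dock)}, keep {key_at(k1,hall), key_at(k3,dock)}, require {at(kitchen), open(d_dock_kitchen)}
    → {at(kitchen), key_at(k1,hall), key_at(k3,dock), open(d_dock_kitchen)}
  through step 1 (unlock(d_dock_kitchen)): drop {open(d_dock_kitchen)}, keep {at(kitchen), key_at(k1,hall), key_at(k3,dock)}, require {have(k3), locked(d_dock_kitchen)}
    → {at(kitchen), have(k3), key_at(k1,hall), key_at(k3,dock), locked(d_dock_kitchen)}

== RESULT ==
["at(kitchen)", "have(k3)", "key_at(k1,hall)", "key_at(k3,dock)", "locked(d_dock_kitchen)"]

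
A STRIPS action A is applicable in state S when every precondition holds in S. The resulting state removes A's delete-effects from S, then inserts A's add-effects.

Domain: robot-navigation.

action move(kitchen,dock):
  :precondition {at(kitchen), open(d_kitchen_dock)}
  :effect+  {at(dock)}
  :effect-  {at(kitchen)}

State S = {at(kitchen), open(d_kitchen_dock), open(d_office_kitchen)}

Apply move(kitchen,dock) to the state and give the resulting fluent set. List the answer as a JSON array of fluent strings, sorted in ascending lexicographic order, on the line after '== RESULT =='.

Progress:
  pre ⊆ S: {at(kitchen), open(d_kitchen_dock)} ⊆ S  — applicable
  S \ del = {open(d_kitchen_dock), open(d_office_kitchen)}
  ∪ add   = {at(dock), open(d_kitchen_dock), open(d_office_kitchen)}

== RESULT ==
["at(dock)", "open(d_kitchen_dock)", "open(d_office_kitchen)"]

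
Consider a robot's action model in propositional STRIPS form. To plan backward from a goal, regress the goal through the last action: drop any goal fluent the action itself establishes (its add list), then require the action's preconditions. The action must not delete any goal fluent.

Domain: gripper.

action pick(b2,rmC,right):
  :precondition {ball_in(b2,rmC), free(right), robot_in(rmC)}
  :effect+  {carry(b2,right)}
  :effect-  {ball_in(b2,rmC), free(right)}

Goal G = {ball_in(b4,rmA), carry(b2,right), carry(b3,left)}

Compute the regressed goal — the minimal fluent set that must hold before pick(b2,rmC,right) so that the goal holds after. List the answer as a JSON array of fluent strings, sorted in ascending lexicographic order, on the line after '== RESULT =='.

Compute (G \ add) ∪ pre:
  G ∩ del = {}  (empty — regression defined)
  G \ add = {ball_in(b4,rmA), carry(b2,right), carry(b3,left)} \ {carry(b2,right)} = {ball_in(b4,rmA), carry(b3,left)}
  ∪ pre   = {ball_in(b4,rmA), carry(b3,left)} ∪ {ball_in(b2,rmC), free(right), robot_in(rmC)}
          = {ball_in(b2,rmC), ball_in(b4,rmA), carry(b3,left), free(right), robot_in(rmC)}

== RESULT ==
["ball_in(b2,rmC)", "ball_in(b4,rmA)", "carry(b3,left)", "free(right)", "robot_in(rmC)"]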